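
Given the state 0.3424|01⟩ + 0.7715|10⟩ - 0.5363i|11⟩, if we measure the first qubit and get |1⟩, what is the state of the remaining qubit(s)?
0.8211|0⟩ - 0.5708i|1⟩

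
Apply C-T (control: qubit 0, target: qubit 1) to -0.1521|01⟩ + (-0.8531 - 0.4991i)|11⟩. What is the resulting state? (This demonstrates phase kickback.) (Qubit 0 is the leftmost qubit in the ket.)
-0.1521|01⟩ + (-0.2503 - 0.9561i)|11⟩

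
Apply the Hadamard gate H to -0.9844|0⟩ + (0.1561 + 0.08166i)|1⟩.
(-0.5857 + 0.05774i)|0⟩ + (-0.8065 - 0.05774i)|1⟩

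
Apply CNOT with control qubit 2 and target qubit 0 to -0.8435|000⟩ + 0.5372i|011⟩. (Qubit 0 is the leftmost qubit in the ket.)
-0.8435|000⟩ + 0.5372i|111⟩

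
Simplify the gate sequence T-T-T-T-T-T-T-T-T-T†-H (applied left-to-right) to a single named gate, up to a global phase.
H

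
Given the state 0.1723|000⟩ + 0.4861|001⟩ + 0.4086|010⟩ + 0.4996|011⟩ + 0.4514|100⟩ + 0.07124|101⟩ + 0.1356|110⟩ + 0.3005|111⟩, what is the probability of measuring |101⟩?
0.005075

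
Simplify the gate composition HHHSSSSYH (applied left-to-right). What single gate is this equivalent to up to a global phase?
Y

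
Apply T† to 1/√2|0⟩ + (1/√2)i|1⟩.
1/√2|0⟩ + (1/2 + (1/2)i)|1⟩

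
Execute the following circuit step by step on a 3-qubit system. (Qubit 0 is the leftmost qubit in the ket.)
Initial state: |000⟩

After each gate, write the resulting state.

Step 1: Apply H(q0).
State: 1/√2|000⟩ + 1/√2|100⟩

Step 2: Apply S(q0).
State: 1/√2|000⟩ + (1/√2)i|100⟩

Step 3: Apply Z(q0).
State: 1/√2|000⟩ - (1/√2)i|100⟩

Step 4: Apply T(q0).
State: 1/√2|000⟩ + (1/2 - (1/2)i)|100⟩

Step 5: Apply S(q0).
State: 1/√2|000⟩ + (1/2 + (1/2)i)|100⟩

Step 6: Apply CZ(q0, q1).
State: 1/√2|000⟩ + (1/2 + (1/2)i)|100⟩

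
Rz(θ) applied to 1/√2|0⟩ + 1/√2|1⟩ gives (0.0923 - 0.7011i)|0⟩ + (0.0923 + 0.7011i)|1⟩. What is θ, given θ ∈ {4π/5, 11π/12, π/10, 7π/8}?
11π/12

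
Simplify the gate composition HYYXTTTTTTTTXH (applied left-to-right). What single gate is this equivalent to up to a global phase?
I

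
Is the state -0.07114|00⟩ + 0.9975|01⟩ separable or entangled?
Separable

Writing the state as a|00⟩ + b|01⟩ + c|10⟩ + d|11⟩, it is a product state iff ad − bc = 0.
Here (a, b, c, d) = (-0.07114, 0.9975, 0, 0): ad − bc = (-0.07114)(0) − (0.9975)(0) = 0, so the state is separable.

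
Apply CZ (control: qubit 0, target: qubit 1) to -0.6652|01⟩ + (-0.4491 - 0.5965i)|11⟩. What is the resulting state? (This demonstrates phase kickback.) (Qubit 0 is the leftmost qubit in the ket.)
-0.6652|01⟩ + (0.4491 + 0.5965i)|11⟩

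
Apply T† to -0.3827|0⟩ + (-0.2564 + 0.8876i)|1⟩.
-0.3827|0⟩ + (0.4463 + 0.8089i)|1⟩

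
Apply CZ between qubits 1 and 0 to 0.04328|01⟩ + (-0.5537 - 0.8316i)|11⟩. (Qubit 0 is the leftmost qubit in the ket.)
0.04328|01⟩ + (0.5537 + 0.8316i)|11⟩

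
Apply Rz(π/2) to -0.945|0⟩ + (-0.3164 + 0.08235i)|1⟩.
(-0.6682 + 0.6682i)|0⟩ + (-0.282 - 0.1655i)|1⟩

Rz(π/2) = [[e^(−iθ/2), 0], [0, e^(iθ/2)]] with e^(±iθ/2) = cos(θ/2) ± i·sin(θ/2); θ = π/2, cos(θ/2) ≈ 0.707107, sin(θ/2) ≈ 0.707107.
With a = amp(|0⟩) = -0.945 and b = amp(|1⟩) = (-0.3164 + 0.08235i):
new amp(|0⟩) = (0.707107 - 0.707107i)·a = (-0.6682 + 0.6682i)
new amp(|1⟩) = (0.707107 + 0.707107i)·b = (-0.282 - 0.1655i)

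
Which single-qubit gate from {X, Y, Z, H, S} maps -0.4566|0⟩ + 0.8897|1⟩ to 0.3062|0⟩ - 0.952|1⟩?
H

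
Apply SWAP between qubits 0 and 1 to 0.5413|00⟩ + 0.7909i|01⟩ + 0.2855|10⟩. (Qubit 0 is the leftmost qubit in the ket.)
0.5413|00⟩ + 0.2855|01⟩ + 0.7909i|10⟩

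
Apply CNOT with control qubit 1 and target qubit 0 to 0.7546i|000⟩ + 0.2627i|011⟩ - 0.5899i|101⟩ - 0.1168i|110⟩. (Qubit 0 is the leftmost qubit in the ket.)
0.7546i|000⟩ - 0.1168i|010⟩ - 0.5899i|101⟩ + 0.2627i|111⟩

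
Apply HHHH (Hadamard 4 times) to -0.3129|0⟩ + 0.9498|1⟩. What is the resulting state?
-0.3129|0⟩ + 0.9498|1⟩

H² = I, so an even number of Hadamards cancels: H^4 = I and the state is unchanged.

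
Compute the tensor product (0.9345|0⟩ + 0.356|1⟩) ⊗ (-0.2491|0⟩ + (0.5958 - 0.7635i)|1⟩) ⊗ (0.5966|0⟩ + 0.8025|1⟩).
-0.1389|000⟩ - 0.1868|001⟩ + (0.3322 - 0.4257i)|010⟩ + (0.4468 - 0.5726i)|011⟩ - 0.05291|100⟩ - 0.07117|101⟩ + (0.1265 - 0.1622i)|110⟩ + (0.1702 - 0.2181i)|111⟩

amp(|b₁b₂…⟩) = product of the factor amplitudes for bits b₁, b₂, …; only kets whose every factor amplitude is nonzero survive.
|000⟩: (0.9345)(-0.2491)(0.5966) = -0.1389
|001⟩: (0.9345)(-0.2491)(0.8025) = -0.1868
|010⟩: (0.9345)(0.5958 - 0.7635i)(0.5966) = (0.3322 - 0.4257i)
|011⟩: (0.9345)(0.5958 - 0.7635i)(0.8025) = (0.4468 - 0.5726i)
|100⟩: (0.356)(-0.2491)(0.5966) = -0.05291
|101⟩: (0.356)(-0.2491)(0.8025) = -0.07117
|110⟩: (0.356)(0.5958 - 0.7635i)(0.5966) = (0.1265 - 0.1622i)
|111⟩: (0.356)(0.5958 - 0.7635i)(0.8025) = (0.1702 - 0.2181i)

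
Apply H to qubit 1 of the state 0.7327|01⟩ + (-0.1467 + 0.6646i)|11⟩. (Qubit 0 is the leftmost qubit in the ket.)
0.5181|00⟩ - 0.5181|01⟩ + (-0.1037 + 0.4699i)|10⟩ + (0.1037 - 0.4699i)|11⟩

H on qubit 1 mixes each pair of kets that differ only in qubit 1: amplitudes (a, b) of (|…0…⟩, |…1…⟩) become ((a + b)/√2, (a − b)/√2). Kets absent from the input have amplitude 0.
(|00⟩, |01⟩): (a, b) = (0, 0.7327) → (0.5181, -0.5181)
(|10⟩, |11⟩): (a, b) = (0, (-0.1467 + 0.6646i)) → ((-0.1037 + 0.4699i), (0.1037 - 0.4699i))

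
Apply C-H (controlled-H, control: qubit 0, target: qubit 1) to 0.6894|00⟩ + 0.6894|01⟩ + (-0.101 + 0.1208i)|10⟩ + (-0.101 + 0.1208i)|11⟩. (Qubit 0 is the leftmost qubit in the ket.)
0.6894|00⟩ + 0.6894|01⟩ + (-0.1428 + 0.1708i)|10⟩

C-H leaves the control-|0⟩ kets |00⟩, |01⟩ unchanged and applies H to qubit 1 on the control-|1⟩ pair (|10⟩, |11⟩).
H = [[1/√2, 1/√2], [1/√2, -1/√2]].
With a = amp(|10⟩) = (-0.101 + 0.1208i) and b = amp(|11⟩) = (-0.101 + 0.1208i):
new amp(|10⟩) = (1/√2)·a + (1/√2)·b = (-0.1428 + 0.1708i)
new amp(|11⟩) = (1/√2)·a + (-1/√2)·b = 0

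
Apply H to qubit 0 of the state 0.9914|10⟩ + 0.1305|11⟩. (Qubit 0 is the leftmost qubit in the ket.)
0.701|00⟩ + 0.09228|01⟩ - 0.701|10⟩ - 0.09228|11⟩

H on qubit 0 mixes each pair of kets that differ only in qubit 0: amplitudes (a, b) of (|…0…⟩, |…1…⟩) become ((a + b)/√2, (a − b)/√2). Kets absent from the input have amplitude 0.
(|00⟩, |10⟩): (a, b) = (0, 0.9914) → (0.701, -0.701)
(|01⟩, |11⟩): (a, b) = (0, 0.1305) → (0.09228, -0.09228)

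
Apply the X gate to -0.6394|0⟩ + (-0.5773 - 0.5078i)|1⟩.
(-0.5773 - 0.5078i)|0⟩ - 0.6394|1⟩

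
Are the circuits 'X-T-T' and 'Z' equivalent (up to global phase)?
No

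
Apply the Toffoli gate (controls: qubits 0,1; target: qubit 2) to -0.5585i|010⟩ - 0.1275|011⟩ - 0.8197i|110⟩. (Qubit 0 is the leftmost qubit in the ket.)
-0.5585i|010⟩ - 0.1275|011⟩ - 0.8197i|111⟩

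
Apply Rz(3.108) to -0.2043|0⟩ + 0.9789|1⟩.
(-0.003431 + 0.2043i)|0⟩ + (0.01644 + 0.9788i)|1⟩

Rz(3.108) = [[e^(−iθ/2), 0], [0, e^(iθ/2)]] with e^(±iθ/2) = cos(θ/2) ± i·sin(θ/2); θ = 3.108, cos(θ/2) ≈ 0.0167955, sin(θ/2) ≈ 0.999859.
With a = amp(|0⟩) = -0.2043 and b = amp(|1⟩) = 0.9789:
new amp(|0⟩) = (0.0167955 - 0.999859i)·a = (-0.003431 + 0.2043i)
new amp(|1⟩) = (0.0167955 + 0.999859i)·b = (0.01644 + 0.9788i)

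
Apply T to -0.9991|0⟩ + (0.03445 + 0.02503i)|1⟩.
-0.9991|0⟩ + (0.006661 + 0.04206i)|1⟩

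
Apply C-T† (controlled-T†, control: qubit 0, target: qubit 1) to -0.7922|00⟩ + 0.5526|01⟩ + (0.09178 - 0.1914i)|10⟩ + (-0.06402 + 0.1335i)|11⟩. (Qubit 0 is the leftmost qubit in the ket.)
-0.7922|00⟩ + 0.5526|01⟩ + (0.09178 - 0.1914i)|10⟩ + (0.04913 + 0.1397i)|11⟩

C-T† leaves the control-|0⟩ kets |00⟩, |01⟩ unchanged and applies T† to qubit 1 on the control-|1⟩ pair (|10⟩, |11⟩).
T† = [[1, 0], [0, (1/√2 - (1/√2)i)]].
With a = amp(|10⟩) = (0.09178 - 0.1914i) and b = amp(|11⟩) = (-0.06402 + 0.1335i):
new amp(|10⟩) = (1)·a = (0.09178 - 0.1914i)
new amp(|11⟩) = (1/√2 - (1/√2)i)·b = (0.04913 + 0.1397i)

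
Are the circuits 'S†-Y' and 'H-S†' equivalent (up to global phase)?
No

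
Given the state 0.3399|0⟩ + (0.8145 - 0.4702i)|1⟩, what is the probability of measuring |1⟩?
0.8845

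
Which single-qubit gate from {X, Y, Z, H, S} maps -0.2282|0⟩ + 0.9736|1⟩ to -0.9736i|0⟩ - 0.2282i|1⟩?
Y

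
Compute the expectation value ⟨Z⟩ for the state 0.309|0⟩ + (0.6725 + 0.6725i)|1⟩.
-0.809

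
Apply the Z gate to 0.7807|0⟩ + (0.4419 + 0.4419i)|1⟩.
0.7807|0⟩ + (-0.4419 - 0.4419i)|1⟩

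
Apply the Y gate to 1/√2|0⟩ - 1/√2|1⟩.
(1/√2)i|0⟩ + (1/√2)i|1⟩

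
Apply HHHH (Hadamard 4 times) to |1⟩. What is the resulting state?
|1⟩

H² = I, so an even number of Hadamards cancels: H^4 = I and the state is unchanged.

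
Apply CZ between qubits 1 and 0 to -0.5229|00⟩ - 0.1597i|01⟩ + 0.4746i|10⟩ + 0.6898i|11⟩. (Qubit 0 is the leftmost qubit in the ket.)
-0.5229|00⟩ - 0.1597i|01⟩ + 0.4746i|10⟩ - 0.6898i|11⟩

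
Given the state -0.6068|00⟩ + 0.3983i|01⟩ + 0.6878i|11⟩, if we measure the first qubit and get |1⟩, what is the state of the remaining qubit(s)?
i|1⟩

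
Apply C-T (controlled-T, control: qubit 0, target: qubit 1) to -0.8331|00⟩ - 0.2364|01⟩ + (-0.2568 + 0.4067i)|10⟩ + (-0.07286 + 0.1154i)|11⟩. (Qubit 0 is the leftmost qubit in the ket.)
-0.8331|00⟩ - 0.2364|01⟩ + (-0.2568 + 0.4067i)|10⟩ + (-0.1331 + 0.03008i)|11⟩

C-T leaves the control-|0⟩ kets |00⟩, |01⟩ unchanged and applies T to qubit 1 on the control-|1⟩ pair (|10⟩, |11⟩).
T = [[1, 0], [0, (1/√2 + (1/√2)i)]].
With a = amp(|10⟩) = (-0.2568 + 0.4067i) and b = amp(|11⟩) = (-0.07286 + 0.1154i):
new amp(|10⟩) = (1)·a = (-0.2568 + 0.4067i)
new amp(|11⟩) = (1/√2 + (1/√2)i)·b = (-0.1331 + 0.03008i)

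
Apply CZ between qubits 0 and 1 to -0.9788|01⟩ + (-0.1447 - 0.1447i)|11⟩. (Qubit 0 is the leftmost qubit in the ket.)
-0.9788|01⟩ + (0.1447 + 0.1447i)|11⟩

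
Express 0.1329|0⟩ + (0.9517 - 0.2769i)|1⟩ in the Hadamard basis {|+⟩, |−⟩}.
(0.7669 - 0.1958i)|+⟩ + (-0.579 + 0.1958i)|−⟩

With |ψ⟩ = α|0⟩ + β|1⟩, the Hadamard-basis coefficients are ⟨+|ψ⟩ = (α + β)/√2 and ⟨−|ψ⟩ = (α − β)/√2.
Here α = 0.1329, β = (0.9517 - 0.2769i): (α + β)/√2 = (0.7669 - 0.1958i), (α − β)/√2 = (-0.579 + 0.1958i).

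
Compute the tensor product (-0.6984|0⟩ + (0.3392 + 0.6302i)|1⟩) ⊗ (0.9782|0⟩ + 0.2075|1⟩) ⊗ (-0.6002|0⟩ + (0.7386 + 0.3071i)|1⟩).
0.41|000⟩ + (-0.5046 - 0.2098i)|001⟩ + 0.08698|010⟩ + (-0.107 - 0.0445i)|011⟩ + (-0.1991 - 0.37i)|100⟩ + (0.05576 + 0.5572i)|101⟩ + (-0.04224 - 0.07849i)|110⟩ + (0.01183 + 0.1182i)|111⟩

amp(|b₁b₂…⟩) = product of the factor amplitudes for bits b₁, b₂, …; only kets whose every factor amplitude is nonzero survive.
|000⟩: (-0.6984)(0.9782)(-0.6002) = 0.41
|001⟩: (-0.6984)(0.9782)(0.7386 + 0.3071i) = (-0.5046 - 0.2098i)
|010⟩: (-0.6984)(0.2075)(-0.6002) = 0.08698
|011⟩: (-0.6984)(0.2075)(0.7386 + 0.3071i) = (-0.107 - 0.0445i)
|100⟩: (0.3392 + 0.6302i)(0.9782)(-0.6002) = (-0.1991 - 0.37i)
|101⟩: (0.3392 + 0.6302i)(0.9782)(0.7386 + 0.3071i) = (0.05576 + 0.5572i)
|110⟩: (0.3392 + 0.6302i)(0.2075)(-0.6002) = (-0.04224 - 0.07849i)
|111⟩: (0.3392 + 0.6302i)(0.2075)(0.7386 + 0.3071i) = (0.01183 + 0.1182i)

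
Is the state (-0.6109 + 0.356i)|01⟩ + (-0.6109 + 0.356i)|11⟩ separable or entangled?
Separable

Writing the state as a|00⟩ + b|01⟩ + c|10⟩ + d|11⟩, it is a product state iff ad − bc = 0.
Here (a, b, c, d) = (0, (-0.6109 + 0.356i), 0, (-0.6109 + 0.356i)): ad − bc = (0)(-0.6109 + 0.356i) − (-0.6109 + 0.356i)(0) = 0, so the state is separable.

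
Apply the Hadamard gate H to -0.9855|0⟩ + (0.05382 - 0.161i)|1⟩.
(-0.6588 - 0.1138i)|0⟩ + (-0.7349 + 0.1138i)|1⟩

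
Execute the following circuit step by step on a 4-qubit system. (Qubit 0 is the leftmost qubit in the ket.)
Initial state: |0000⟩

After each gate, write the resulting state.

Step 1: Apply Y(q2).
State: i|0010⟩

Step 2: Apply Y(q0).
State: -|1010⟩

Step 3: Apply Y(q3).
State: -i|1011⟩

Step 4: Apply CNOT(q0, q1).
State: -i|1111⟩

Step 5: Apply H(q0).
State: -(1/√2)i|0111⟩ + (1/√2)i|1111⟩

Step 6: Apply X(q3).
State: -(1/√2)i|0110⟩ + (1/√2)i|1110⟩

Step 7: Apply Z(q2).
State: (1/√2)i|0110⟩ - (1/√2)i|1110⟩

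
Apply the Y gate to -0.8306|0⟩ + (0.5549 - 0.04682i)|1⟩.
(-0.04682 - 0.5549i)|0⟩ - 0.8306i|1⟩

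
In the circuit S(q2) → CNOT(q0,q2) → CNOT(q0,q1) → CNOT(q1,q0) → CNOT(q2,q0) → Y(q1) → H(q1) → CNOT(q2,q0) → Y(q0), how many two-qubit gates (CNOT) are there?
5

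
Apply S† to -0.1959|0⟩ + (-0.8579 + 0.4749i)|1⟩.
-0.1959|0⟩ + (0.4749 + 0.8579i)|1⟩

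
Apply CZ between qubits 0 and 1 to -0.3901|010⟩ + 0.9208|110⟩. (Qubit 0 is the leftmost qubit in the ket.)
-0.3901|010⟩ - 0.9208|110⟩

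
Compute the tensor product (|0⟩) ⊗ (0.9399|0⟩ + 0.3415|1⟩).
0.9399|00⟩ + 0.3415|01⟩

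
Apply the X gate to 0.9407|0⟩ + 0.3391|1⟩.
0.3391|0⟩ + 0.9407|1⟩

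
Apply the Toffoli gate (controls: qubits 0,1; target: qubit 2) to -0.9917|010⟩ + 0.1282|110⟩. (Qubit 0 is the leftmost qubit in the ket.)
-0.9917|010⟩ + 0.1282|111⟩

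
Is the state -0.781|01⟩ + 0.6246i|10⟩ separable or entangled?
Entangled

Writing the state as a|00⟩ + b|01⟩ + c|10⟩ + d|11⟩, it is a product state iff ad − bc = 0.
Here (a, b, c, d) = (0, -0.781, 0.6246i, 0): ad − bc = (0)(0) − (-0.781)(0.6246i) = 0.4878i ≠ 0, so the state is entangled.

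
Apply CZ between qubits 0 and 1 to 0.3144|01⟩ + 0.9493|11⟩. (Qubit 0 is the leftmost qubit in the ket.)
0.3144|01⟩ - 0.9493|11⟩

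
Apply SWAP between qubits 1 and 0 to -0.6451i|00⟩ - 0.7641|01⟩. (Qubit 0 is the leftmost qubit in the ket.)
-0.6451i|00⟩ - 0.7641|10⟩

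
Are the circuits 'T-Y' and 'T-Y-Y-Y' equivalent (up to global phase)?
Yes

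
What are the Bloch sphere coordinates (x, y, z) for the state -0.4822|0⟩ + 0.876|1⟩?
(-0.8448, 0, -0.5349)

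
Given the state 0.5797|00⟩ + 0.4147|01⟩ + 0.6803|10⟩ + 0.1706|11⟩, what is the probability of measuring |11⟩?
0.0291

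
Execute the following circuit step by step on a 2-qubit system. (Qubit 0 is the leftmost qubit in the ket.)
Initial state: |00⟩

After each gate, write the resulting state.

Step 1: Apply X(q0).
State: |10⟩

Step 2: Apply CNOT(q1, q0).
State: |10⟩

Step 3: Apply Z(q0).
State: -|10⟩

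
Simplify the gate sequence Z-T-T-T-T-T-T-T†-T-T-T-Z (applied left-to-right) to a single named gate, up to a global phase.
I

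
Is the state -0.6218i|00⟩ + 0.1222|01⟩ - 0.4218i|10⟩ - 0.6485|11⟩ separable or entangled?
Entangled

Writing the state as a|00⟩ + b|01⟩ + c|10⟩ + d|11⟩, it is a product state iff ad − bc = 0.
Here (a, b, c, d) = (-0.6218i, 0.1222, -0.4218i, -0.6485): ad − bc = (-0.6218i)(-0.6485) − (0.1222)(-0.4218i) = 0.4548i ≠ 0, so the state is entangled.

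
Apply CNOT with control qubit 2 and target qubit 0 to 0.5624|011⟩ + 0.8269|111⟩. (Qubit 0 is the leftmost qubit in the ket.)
0.8269|011⟩ + 0.5624|111⟩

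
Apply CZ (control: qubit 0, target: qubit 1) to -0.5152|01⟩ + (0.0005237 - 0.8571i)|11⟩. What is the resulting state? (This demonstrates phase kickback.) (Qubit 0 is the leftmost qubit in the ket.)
-0.5152|01⟩ + (-0.0005237 + 0.8571i)|11⟩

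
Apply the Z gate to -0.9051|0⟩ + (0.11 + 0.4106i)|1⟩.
-0.9051|0⟩ + (-0.11 - 0.4106i)|1⟩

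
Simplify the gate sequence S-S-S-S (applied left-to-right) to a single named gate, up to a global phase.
I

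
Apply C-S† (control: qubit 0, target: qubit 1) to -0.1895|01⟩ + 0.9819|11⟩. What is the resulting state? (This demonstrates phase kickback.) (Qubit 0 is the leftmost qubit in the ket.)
-0.1895|01⟩ - 0.9819i|11⟩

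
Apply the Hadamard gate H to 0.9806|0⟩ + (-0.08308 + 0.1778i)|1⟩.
(0.6346 + 0.1257i)|0⟩ + (0.7521 - 0.1257i)|1⟩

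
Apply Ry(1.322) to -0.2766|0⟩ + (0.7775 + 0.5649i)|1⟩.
(-0.6957 - 0.3468i)|0⟩ + (0.4439 + 0.4459i)|1⟩

Ry(1.322) = [[cos(θ/2), −sin(θ/2)], [sin(θ/2), cos(θ/2)]]; θ = 1.322, cos(θ/2) ≈ 0.789379, sin(θ/2) ≈ 0.613907.
With a = amp(|0⟩) = -0.2766 and b = amp(|1⟩) = (0.7775 + 0.5649i):
new amp(|0⟩) = (0.789379)·a + (-0.613907)·b = (-0.6957 - 0.3468i)
new amp(|1⟩) = (0.613907)·a + (0.789379)·b = (0.4439 + 0.4459i)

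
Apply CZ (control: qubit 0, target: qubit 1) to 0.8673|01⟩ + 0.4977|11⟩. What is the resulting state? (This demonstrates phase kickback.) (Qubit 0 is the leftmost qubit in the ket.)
0.8673|01⟩ - 0.4977|11⟩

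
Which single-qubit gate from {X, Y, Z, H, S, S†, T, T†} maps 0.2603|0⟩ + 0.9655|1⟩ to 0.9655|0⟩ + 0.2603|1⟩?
X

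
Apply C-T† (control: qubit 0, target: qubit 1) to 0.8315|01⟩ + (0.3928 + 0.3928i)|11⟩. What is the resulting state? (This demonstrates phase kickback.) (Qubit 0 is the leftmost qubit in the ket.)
0.8315|01⟩ + 0.5555|11⟩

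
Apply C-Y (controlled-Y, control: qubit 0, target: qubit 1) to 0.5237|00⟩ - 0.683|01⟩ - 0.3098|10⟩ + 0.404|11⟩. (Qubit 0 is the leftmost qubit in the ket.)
0.5237|00⟩ - 0.683|01⟩ - 0.404i|10⟩ - 0.3098i|11⟩

C-Y leaves the control-|0⟩ kets |00⟩, |01⟩ unchanged and applies Y to qubit 1 on the control-|1⟩ pair (|10⟩, |11⟩).
Y = [[0, -i], [i, 0]].
With a = amp(|10⟩) = -0.3098 and b = amp(|11⟩) = 0.404:
new amp(|10⟩) = (-i)·b = -0.404i
new amp(|11⟩) = (i)·a = -0.3098i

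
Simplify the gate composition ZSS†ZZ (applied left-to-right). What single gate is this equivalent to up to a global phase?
Z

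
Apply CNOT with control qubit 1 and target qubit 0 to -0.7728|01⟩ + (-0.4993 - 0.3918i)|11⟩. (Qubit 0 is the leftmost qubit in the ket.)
(-0.4993 - 0.3918i)|01⟩ - 0.7728|11⟩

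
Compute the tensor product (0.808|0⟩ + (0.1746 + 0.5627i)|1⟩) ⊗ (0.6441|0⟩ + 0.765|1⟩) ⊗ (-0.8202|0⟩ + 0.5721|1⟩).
-0.4269|000⟩ + 0.2977|001⟩ - 0.507|010⟩ + 0.3536|011⟩ + (-0.09224 - 0.2973i)|100⟩ + (0.06434 + 0.2073i)|101⟩ + (-0.1096 - 0.3531i)|110⟩ + (0.07641 + 0.2463i)|111⟩

amp(|b₁b₂…⟩) = product of the factor amplitudes for bits b₁, b₂, …; only kets whose every factor amplitude is nonzero survive.
|000⟩: (0.808)(0.6441)(-0.8202) = -0.4269
|001⟩: (0.808)(0.6441)(0.5721) = 0.2977
|010⟩: (0.808)(0.765)(-0.8202) = -0.507
|011⟩: (0.808)(0.765)(0.5721) = 0.3536
|100⟩: (0.1746 + 0.5627i)(0.6441)(-0.8202) = (-0.09224 - 0.2973i)
|101⟩: (0.1746 + 0.5627i)(0.6441)(0.5721) = (0.06434 + 0.2073i)
|110⟩: (0.1746 + 0.5627i)(0.765)(-0.8202) = (-0.1096 - 0.3531i)
|111⟩: (0.1746 + 0.5627i)(0.765)(0.5721) = (0.07641 + 0.2463i)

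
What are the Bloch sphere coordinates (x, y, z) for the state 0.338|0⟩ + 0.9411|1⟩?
(0.6362, 0, -0.7714)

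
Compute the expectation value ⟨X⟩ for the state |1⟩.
0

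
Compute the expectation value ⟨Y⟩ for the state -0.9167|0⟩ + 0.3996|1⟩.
0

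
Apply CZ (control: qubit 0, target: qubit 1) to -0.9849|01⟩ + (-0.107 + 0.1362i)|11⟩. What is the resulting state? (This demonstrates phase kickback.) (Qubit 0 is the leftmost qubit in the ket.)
-0.9849|01⟩ + (0.107 - 0.1362i)|11⟩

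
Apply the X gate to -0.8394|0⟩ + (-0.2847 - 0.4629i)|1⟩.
(-0.2847 - 0.4629i)|0⟩ - 0.8394|1⟩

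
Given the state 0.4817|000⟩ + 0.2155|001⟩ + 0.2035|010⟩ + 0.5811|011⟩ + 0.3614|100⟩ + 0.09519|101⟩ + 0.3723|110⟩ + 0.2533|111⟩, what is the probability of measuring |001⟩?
0.04644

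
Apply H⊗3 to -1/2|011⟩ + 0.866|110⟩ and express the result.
0.1294|000⟩ + 0.483|001⟩ - 0.1294|010⟩ - 0.483|011⟩ - 0.483|100⟩ - 0.1294|101⟩ + 0.483|110⟩ + 0.1294|111⟩

H⊗3 gives amp(|y⟩) = (1/2√2) Σ_x (−1)^(x·y) amp(|x⟩), where x·y is the number of positions in which both x and y have a 1.
|000⟩: (-1/2 + 0.866)/(2√2) = 0.1294
|001⟩: (1/2 + 0.866)/(2√2) = 0.483
|010⟩: (1/2 - 0.866)/(2√2) = -0.1294
|011⟩: (-1/2 - 0.866)/(2√2) = -0.483
|100⟩: (-1/2 - 0.866)/(2√2) = -0.483
|101⟩: (1/2 - 0.866)/(2√2) = -0.1294
|110⟩: (1/2 + 0.866)/(2√2) = 0.483
|111⟩: (-1/2 + 0.866)/(2√2) = 0.1294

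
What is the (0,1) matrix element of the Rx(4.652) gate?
-0.7281i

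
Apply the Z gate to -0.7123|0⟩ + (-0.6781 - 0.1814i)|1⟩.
-0.7123|0⟩ + (0.6781 + 0.1814i)|1⟩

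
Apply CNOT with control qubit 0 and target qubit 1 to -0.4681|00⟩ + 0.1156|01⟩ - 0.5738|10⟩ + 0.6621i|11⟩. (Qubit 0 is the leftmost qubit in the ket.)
-0.4681|00⟩ + 0.1156|01⟩ + 0.6621i|10⟩ - 0.5738|11⟩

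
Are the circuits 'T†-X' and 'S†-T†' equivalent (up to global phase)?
No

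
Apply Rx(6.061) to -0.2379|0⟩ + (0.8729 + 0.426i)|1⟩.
(0.2837 - 0.09677i)|0⟩ + (-0.8675 - 0.397i)|1⟩

Rx(6.061) = [[cos(θ/2), −i·sin(θ/2)], [−i·sin(θ/2), cos(θ/2)]]; θ = 6.061, cos(θ/2) ≈ -0.993836, sin(θ/2) ≈ 0.110864.
With a = amp(|0⟩) = -0.2379 and b = amp(|1⟩) = (0.8729 + 0.426i):
new amp(|0⟩) = (-0.993836)·a + (-0.110864i)·b = (0.2837 - 0.09677i)
new amp(|1⟩) = (-0.110864i)·a + (-0.993836)·b = (-0.8675 - 0.397i)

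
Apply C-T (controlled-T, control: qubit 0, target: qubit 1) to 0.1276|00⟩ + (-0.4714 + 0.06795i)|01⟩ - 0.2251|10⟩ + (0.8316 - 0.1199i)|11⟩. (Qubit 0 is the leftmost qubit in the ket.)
0.1276|00⟩ + (-0.4714 + 0.06795i)|01⟩ - 0.2251|10⟩ + (0.6728 + 0.5032i)|11⟩

C-T leaves the control-|0⟩ kets |00⟩, |01⟩ unchanged and applies T to qubit 1 on the control-|1⟩ pair (|10⟩, |11⟩).
T = [[1, 0], [0, (1/√2 + (1/√2)i)]].
With a = amp(|10⟩) = -0.2251 and b = amp(|11⟩) = (0.8316 - 0.1199i):
new amp(|10⟩) = (1)·a = -0.2251
new amp(|11⟩) = (1/√2 + (1/√2)i)·b = (0.6728 + 0.5032i)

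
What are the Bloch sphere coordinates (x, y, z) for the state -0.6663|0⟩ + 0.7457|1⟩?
(-0.9937, 0, -0.1121)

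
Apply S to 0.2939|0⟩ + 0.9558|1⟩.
0.2939|0⟩ + 0.9558i|1⟩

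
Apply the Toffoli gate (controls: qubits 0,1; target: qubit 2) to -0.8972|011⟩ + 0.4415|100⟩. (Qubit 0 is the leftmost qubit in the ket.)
-0.8972|011⟩ + 0.4415|100⟩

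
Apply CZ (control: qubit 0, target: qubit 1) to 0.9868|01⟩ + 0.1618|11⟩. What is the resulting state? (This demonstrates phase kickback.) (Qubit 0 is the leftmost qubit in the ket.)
0.9868|01⟩ - 0.1618|11⟩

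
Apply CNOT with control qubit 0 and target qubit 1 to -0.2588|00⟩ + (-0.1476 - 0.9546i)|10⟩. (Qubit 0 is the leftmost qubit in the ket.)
-0.2588|00⟩ + (-0.1476 - 0.9546i)|11⟩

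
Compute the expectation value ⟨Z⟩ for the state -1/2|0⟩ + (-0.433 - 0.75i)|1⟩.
-0.5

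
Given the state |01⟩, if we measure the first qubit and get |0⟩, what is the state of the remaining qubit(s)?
|1⟩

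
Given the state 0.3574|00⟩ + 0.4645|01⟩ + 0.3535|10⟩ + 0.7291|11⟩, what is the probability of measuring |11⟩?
0.5316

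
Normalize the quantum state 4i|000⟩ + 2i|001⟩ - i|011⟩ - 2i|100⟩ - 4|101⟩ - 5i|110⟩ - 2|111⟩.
0.4781i|000⟩ + 0.239i|001⟩ - 0.1195i|011⟩ - 0.239i|100⟩ - 0.4781|101⟩ - 0.5976i|110⟩ - 0.239|111⟩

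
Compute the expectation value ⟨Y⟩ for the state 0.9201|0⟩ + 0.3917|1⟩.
0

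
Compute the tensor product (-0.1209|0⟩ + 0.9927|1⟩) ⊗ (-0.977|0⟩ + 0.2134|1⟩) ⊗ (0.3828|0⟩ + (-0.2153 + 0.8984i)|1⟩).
0.04522|000⟩ + (-0.02543 + 0.1061i)|001⟩ - 0.009876|010⟩ + (0.005555 - 0.02318i)|011⟩ - 0.3713|100⟩ + (0.2088 - 0.8713i)|101⟩ + 0.08109|110⟩ + (-0.04561 + 0.1903i)|111⟩

amp(|b₁b₂…⟩) = product of the factor amplitudes for bits b₁, b₂, …; only kets whose every factor amplitude is nonzero survive.
|000⟩: (-0.1209)(-0.977)(0.3828) = 0.04522
|001⟩: (-0.1209)(-0.977)(-0.2153 + 0.8984i) = (-0.02543 + 0.1061i)
|010⟩: (-0.1209)(0.2134)(0.3828) = -0.009876
|011⟩: (-0.1209)(0.2134)(-0.2153 + 0.8984i) = (0.005555 - 0.02318i)
|100⟩: (0.9927)(-0.977)(0.3828) = -0.3713
|101⟩: (0.9927)(-0.977)(-0.2153 + 0.8984i) = (0.2088 - 0.8713i)
|110⟩: (0.9927)(0.2134)(0.3828) = 0.08109
|111⟩: (0.9927)(0.2134)(-0.2153 + 0.8984i) = (-0.04561 + 0.1903i)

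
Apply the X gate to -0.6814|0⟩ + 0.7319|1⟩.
0.7319|0⟩ - 0.6814|1⟩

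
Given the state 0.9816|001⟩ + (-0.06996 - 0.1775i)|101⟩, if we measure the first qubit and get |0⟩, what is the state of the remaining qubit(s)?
|01⟩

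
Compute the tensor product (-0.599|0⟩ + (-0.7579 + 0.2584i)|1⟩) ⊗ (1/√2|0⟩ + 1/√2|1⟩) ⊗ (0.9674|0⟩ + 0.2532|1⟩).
-0.4097|000⟩ - 0.1072|001⟩ - 0.4097|010⟩ - 0.1072|011⟩ + (-0.5184 + 0.1768i)|100⟩ + (-0.1357 + 0.04626i)|101⟩ + (-0.5184 + 0.1768i)|110⟩ + (-0.1357 + 0.04626i)|111⟩

amp(|b₁b₂…⟩) = product of the factor amplitudes for bits b₁, b₂, …; only kets whose every factor amplitude is nonzero survive.
|000⟩: (-0.599)(1/√2)(0.9674) = -0.4097
|001⟩: (-0.599)(1/√2)(0.2532) = -0.1072
|010⟩: (-0.599)(1/√2)(0.9674) = -0.4097
|011⟩: (-0.599)(1/√2)(0.2532) = -0.1072
|100⟩: (-0.7579 + 0.2584i)(1/√2)(0.9674) = (-0.5184 + 0.1768i)
|101⟩: (-0.7579 + 0.2584i)(1/√2)(0.2532) = (-0.1357 + 0.04626i)
|110⟩: (-0.7579 + 0.2584i)(1/√2)(0.9674) = (-0.5184 + 0.1768i)
|111⟩: (-0.7579 + 0.2584i)(1/√2)(0.2532) = (-0.1357 + 0.04626i)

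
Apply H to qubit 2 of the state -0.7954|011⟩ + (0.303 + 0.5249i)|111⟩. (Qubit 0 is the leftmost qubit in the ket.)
-0.5624|010⟩ + 0.5624|011⟩ + (0.2143 + 0.3712i)|110⟩ + (-0.2143 - 0.3712i)|111⟩

H on qubit 2 mixes each pair of kets that differ only in qubit 2: amplitudes (a, b) of (|…0…⟩, |…1…⟩) become ((a + b)/√2, (a − b)/√2). Kets absent from the input have amplitude 0.
(|010⟩, |011⟩): (a, b) = (0, -0.7954) → (-0.5624, 0.5624)
(|110⟩, |111⟩): (a, b) = (0, (0.303 + 0.5249i)) → ((0.2143 + 0.3712i), (-0.2143 - 0.3712i))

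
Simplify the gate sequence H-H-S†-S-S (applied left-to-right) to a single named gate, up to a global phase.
S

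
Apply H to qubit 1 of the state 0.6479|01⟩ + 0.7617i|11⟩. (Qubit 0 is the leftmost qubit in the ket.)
0.4581|00⟩ - 0.4581|01⟩ + 0.5386i|10⟩ - 0.5386i|11⟩

H on qubit 1 mixes each pair of kets that differ only in qubit 1: amplitudes (a, b) of (|…0…⟩, |…1…⟩) become ((a + b)/√2, (a − b)/√2). Kets absent from the input have amplitude 0.
(|00⟩, |01⟩): (a, b) = (0, 0.6479) → (0.4581, -0.4581)
(|10⟩, |11⟩): (a, b) = (0, 0.7617i) → (0.5386i, -0.5386i)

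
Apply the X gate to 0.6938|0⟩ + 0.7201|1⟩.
0.7201|0⟩ + 0.6938|1⟩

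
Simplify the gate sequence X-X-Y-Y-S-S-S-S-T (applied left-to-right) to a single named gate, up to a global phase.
T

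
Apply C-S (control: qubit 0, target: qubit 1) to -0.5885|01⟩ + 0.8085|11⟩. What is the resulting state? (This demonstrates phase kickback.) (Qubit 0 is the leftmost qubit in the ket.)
-0.5885|01⟩ + 0.8085i|11⟩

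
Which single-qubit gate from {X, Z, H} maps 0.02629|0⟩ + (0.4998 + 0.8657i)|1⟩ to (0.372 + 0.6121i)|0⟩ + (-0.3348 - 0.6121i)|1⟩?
H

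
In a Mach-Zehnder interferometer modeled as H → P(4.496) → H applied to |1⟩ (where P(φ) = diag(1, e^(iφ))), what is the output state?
(0.6074 + 0.4883i)|0⟩ + (0.3926 - 0.4883i)|1⟩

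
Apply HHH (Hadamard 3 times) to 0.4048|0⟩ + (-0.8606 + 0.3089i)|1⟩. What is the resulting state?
(-0.3223 + 0.2184i)|0⟩ + (0.8948 - 0.2184i)|1⟩

H² = I, so H^3 = H: a single Hadamard. With (a, b) = (0.4048, (-0.8606 + 0.3089i)), H gives ((a + b)/√2, (a − b)/√2) = ((-0.3223 + 0.2184i), (0.8948 - 0.2184i)).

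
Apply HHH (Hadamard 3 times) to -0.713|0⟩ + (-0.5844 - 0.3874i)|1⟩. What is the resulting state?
(-0.9174 - 0.2739i)|0⟩ + (-0.09093 + 0.2739i)|1⟩

H² = I, so H^3 = H: a single Hadamard. With (a, b) = (-0.713, (-0.5844 - 0.3874i)), H gives ((a + b)/√2, (a − b)/√2) = ((-0.9174 - 0.2739i), (-0.09093 + 0.2739i)).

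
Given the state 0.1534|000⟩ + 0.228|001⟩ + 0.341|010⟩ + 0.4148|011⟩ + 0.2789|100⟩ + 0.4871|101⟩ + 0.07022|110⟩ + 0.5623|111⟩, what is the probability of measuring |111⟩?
0.3162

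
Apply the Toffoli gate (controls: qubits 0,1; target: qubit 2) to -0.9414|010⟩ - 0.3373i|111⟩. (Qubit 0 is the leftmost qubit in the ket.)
-0.9414|010⟩ - 0.3373i|110⟩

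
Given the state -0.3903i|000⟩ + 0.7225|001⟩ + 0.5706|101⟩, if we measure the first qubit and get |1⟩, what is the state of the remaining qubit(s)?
|01⟩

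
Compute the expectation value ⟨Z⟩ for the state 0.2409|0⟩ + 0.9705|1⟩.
-0.8838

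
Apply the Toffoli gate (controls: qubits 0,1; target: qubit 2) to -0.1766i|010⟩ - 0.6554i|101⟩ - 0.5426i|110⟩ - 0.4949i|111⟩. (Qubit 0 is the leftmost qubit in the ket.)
-0.1766i|010⟩ - 0.6554i|101⟩ - 0.4949i|110⟩ - 0.5426i|111⟩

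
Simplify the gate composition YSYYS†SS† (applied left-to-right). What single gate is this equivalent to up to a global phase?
Y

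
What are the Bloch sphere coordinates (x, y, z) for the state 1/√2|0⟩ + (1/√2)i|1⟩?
(0, 1, 0)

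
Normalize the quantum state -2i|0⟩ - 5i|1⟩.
-0.3714i|0⟩ - 0.9285i|1⟩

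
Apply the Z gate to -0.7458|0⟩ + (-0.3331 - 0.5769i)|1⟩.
-0.7458|0⟩ + (0.3331 + 0.5769i)|1⟩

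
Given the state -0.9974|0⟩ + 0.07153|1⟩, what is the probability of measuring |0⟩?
0.9948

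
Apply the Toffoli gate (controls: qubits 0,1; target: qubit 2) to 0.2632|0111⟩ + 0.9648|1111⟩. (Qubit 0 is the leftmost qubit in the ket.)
0.2632|0111⟩ + 0.9648|1101⟩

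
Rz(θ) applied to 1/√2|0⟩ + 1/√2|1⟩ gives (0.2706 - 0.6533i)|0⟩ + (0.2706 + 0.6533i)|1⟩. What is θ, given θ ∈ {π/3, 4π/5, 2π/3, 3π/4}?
3π/4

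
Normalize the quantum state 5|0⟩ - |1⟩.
0.9806|0⟩ - 0.1961|1⟩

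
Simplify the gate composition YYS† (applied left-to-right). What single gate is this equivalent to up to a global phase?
S†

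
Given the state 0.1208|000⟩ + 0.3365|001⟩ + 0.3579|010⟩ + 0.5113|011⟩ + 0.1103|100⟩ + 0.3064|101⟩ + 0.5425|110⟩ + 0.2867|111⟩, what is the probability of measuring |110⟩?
0.2943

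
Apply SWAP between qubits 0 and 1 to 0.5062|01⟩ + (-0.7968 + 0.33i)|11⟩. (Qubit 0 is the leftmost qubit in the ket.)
0.5062|10⟩ + (-0.7968 + 0.33i)|11⟩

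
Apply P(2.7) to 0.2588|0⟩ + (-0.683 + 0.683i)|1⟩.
0.2588|0⟩ + (0.3256 - 0.9094i)|1⟩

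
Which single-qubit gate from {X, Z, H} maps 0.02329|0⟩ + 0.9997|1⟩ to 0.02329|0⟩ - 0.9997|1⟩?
Z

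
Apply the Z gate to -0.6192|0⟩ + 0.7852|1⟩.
-0.6192|0⟩ - 0.7852|1⟩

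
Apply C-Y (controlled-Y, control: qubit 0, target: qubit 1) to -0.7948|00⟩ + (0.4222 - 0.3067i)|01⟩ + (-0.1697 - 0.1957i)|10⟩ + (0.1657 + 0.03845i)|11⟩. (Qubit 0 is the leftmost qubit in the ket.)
-0.7948|00⟩ + (0.4222 - 0.3067i)|01⟩ + (0.03845 - 0.1657i)|10⟩ + (0.1957 - 0.1697i)|11⟩

C-Y leaves the control-|0⟩ kets |00⟩, |01⟩ unchanged and applies Y to qubit 1 on the control-|1⟩ pair (|10⟩, |11⟩).
Y = [[0, -i], [i, 0]].
With a = amp(|10⟩) = (-0.1697 - 0.1957i) and b = amp(|11⟩) = (0.1657 + 0.03845i):
new amp(|10⟩) = (-i)·b = (0.03845 - 0.1657i)
new amp(|11⟩) = (i)·a = (0.1957 - 0.1697i)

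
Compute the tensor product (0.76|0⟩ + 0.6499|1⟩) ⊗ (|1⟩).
0.76|01⟩ + 0.6499|11⟩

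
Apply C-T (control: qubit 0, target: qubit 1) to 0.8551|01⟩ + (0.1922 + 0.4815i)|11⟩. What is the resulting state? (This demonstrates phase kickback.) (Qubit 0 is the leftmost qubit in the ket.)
0.8551|01⟩ + (-0.2046 + 0.4764i)|11⟩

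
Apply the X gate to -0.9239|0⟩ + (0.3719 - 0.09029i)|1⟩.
(0.3719 - 0.09029i)|0⟩ - 0.9239|1⟩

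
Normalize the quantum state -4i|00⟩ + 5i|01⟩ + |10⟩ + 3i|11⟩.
-0.5601i|00⟩ + 0.7001i|01⟩ + 0.14|10⟩ + 0.4201i|11⟩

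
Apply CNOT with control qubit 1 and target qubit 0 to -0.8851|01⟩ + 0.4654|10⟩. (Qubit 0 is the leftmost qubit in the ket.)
0.4654|10⟩ - 0.8851|11⟩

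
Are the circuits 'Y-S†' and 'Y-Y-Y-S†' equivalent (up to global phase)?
Yes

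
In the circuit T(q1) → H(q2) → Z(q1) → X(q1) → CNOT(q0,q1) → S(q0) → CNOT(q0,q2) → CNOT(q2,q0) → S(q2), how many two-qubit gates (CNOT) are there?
3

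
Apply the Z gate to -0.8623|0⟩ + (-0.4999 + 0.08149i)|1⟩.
-0.8623|0⟩ + (0.4999 - 0.08149i)|1⟩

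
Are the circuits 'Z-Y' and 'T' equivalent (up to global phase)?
No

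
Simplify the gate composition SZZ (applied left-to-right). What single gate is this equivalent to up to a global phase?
S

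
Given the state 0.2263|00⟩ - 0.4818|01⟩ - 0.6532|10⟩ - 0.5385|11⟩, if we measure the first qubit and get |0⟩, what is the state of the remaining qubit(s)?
0.4251|0⟩ - 0.9051|1⟩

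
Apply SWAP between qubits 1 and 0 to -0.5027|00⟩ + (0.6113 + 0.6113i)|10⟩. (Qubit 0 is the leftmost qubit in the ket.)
-0.5027|00⟩ + (0.6113 + 0.6113i)|01⟩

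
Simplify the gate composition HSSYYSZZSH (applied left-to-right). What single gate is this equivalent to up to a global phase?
I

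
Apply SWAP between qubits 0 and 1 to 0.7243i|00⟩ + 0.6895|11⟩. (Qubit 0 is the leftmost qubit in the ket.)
0.7243i|00⟩ + 0.6895|11⟩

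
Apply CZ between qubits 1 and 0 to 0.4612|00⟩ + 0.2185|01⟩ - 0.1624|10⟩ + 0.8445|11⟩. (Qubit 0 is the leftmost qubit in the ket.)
0.4612|00⟩ + 0.2185|01⟩ - 0.1624|10⟩ - 0.8445|11⟩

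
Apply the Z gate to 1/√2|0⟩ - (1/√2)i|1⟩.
1/√2|0⟩ + (1/√2)i|1⟩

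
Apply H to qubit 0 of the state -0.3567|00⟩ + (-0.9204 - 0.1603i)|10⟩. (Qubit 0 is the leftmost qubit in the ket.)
(-0.903 - 0.1133i)|00⟩ + (0.3986 + 0.1133i)|10⟩

H on qubit 0 mixes each pair of kets that differ only in qubit 0: amplitudes (a, b) of (|…0…⟩, |…1…⟩) become ((a + b)/√2, (a − b)/√2). Kets absent from the input have amplitude 0.
(|00⟩, |10⟩): (a, b) = (-0.3567, (-0.9204 - 0.1603i)) → ((-0.903 - 0.1133i), (0.3986 + 0.1133i))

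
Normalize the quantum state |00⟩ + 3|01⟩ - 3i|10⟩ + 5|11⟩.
0.1508|00⟩ + 0.4523|01⟩ - 0.4523i|10⟩ + 0.7538|11⟩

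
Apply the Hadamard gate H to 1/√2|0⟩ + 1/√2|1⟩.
|0⟩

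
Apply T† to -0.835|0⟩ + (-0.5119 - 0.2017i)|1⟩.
-0.835|0⟩ + (-0.5046 + 0.2193i)|1⟩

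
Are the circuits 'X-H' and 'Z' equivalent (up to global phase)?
No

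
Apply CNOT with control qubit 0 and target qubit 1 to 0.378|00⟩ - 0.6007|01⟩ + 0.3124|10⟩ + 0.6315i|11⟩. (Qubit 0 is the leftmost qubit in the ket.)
0.378|00⟩ - 0.6007|01⟩ + 0.6315i|10⟩ + 0.3124|11⟩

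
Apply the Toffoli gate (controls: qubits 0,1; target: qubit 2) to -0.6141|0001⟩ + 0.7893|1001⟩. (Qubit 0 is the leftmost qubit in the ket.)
-0.6141|0001⟩ + 0.7893|1001⟩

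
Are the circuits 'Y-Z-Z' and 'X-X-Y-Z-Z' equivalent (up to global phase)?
Yes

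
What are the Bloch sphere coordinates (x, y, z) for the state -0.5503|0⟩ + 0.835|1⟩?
(-0.919, 0, -0.3944)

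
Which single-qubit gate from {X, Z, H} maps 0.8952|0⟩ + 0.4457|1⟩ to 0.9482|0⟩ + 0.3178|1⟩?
H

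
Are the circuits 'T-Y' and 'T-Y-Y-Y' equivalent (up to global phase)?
Yes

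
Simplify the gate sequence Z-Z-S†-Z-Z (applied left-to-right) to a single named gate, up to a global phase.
S†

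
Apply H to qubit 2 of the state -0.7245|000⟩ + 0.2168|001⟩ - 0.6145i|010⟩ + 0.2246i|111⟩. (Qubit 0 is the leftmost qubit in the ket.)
-0.359|000⟩ - 0.6656|001⟩ - 0.4345i|010⟩ - 0.4345i|011⟩ + 0.1588i|110⟩ - 0.1588i|111⟩

H on qubit 2 mixes each pair of kets that differ only in qubit 2: amplitudes (a, b) of (|…0…⟩, |…1…⟩) become ((a + b)/√2, (a − b)/√2). Kets absent from the input have amplitude 0.
(|000⟩, |001⟩): (a, b) = (-0.7245, 0.2168) → (-0.359, -0.6656)
(|010⟩, |011⟩): (a, b) = (-0.6145i, 0) → (-0.4345i, -0.4345i)
(|110⟩, |111⟩): (a, b) = (0, 0.2246i) → (0.1588i, -0.1588i)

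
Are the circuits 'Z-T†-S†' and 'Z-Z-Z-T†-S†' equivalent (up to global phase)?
Yes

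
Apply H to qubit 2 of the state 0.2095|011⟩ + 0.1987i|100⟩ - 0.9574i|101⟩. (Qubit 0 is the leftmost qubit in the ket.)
0.1481|010⟩ - 0.1481|011⟩ - 0.5365i|100⟩ + 0.8175i|101⟩

H on qubit 2 mixes each pair of kets that differ only in qubit 2: amplitudes (a, b) of (|…0…⟩, |…1…⟩) become ((a + b)/√2, (a − b)/√2). Kets absent from the input have amplitude 0.
(|010⟩, |011⟩): (a, b) = (0, 0.2095) → (0.1481, -0.1481)
(|100⟩, |101⟩): (a, b) = (0.1987i, -0.9574i) → (-0.5365i, 0.8175i)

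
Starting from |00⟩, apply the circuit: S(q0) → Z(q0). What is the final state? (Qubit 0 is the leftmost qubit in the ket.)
|00⟩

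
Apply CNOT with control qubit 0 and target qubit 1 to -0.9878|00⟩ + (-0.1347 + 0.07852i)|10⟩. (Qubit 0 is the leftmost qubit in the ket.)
-0.9878|00⟩ + (-0.1347 + 0.07852i)|11⟩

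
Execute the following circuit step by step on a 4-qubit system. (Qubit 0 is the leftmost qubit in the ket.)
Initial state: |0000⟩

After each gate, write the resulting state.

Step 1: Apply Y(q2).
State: i|0010⟩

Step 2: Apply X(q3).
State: i|0011⟩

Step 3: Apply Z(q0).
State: i|0011⟩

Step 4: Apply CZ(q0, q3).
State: i|0011⟩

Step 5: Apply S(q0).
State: i|0011⟩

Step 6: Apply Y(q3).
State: |0010⟩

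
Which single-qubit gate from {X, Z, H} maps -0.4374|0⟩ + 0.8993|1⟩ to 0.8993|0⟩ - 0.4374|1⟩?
X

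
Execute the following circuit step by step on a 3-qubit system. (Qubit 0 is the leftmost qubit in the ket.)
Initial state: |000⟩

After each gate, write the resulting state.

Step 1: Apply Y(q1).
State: i|010⟩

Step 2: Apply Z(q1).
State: -i|010⟩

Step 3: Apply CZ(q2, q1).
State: -i|010⟩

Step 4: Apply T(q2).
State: -i|010⟩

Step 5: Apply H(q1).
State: -(1/√2)i|000⟩ + (1/√2)i|010⟩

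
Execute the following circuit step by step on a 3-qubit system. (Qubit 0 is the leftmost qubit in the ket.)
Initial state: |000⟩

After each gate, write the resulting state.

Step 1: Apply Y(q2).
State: i|001⟩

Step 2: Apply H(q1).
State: (1/√2)i|001⟩ + (1/√2)i|011⟩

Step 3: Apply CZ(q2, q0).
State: (1/√2)i|001⟩ + (1/√2)i|011⟩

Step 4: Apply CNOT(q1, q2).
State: (1/√2)i|001⟩ + (1/√2)i|010⟩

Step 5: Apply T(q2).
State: (-1/2 + (1/2)i)|001⟩ + (1/√2)i|010⟩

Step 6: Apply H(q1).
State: (1/2)i|000⟩ + (-1/√8 + (1/√8)i)|001⟩ - (1/2)i|010⟩ + (-1/√8 + (1/√8)i)|011⟩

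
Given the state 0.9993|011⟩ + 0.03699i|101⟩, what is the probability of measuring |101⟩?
0.001368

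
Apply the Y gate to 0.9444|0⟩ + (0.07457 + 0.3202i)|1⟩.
(0.3202 - 0.07457i)|0⟩ + 0.9444i|1⟩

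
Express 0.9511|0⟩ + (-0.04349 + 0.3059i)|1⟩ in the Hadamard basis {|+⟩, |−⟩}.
(0.6418 + 0.2163i)|+⟩ + (0.7033 - 0.2163i)|−⟩

With |ψ⟩ = α|0⟩ + β|1⟩, the Hadamard-basis coefficients are ⟨+|ψ⟩ = (α + β)/√2 and ⟨−|ψ⟩ = (α − β)/√2.
Here α = 0.9511, β = (-0.04349 + 0.3059i): (α + β)/√2 = (0.6418 + 0.2163i), (α − β)/√2 = (0.7033 - 0.2163i).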